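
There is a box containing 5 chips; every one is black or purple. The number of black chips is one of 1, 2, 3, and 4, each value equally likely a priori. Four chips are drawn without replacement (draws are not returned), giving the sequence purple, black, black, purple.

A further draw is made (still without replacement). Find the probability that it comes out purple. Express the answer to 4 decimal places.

The likelihood of the observed sequence under each hypothesis: P(data | r = 1) = (4/5)(1/4)(0/3) = 0; P(data | r = 2) = (3/5)(2/4)(1/3)(2/2) = 1/10; P(data | r = 3) = (2/5)(3/4)(2/3)(1/2) = 1/10; P(data | r = 4) = (1/5)(4/4)(3/3)(0/2) = 0.
The prior-weighted likelihoods are 1/4 · 0 = 0, 1/4 · 1/10 = 1/40, 1/4 · 1/10 = 1/40, 1/4 · 0 = 0; with total 1/20.
Normalising, the posterior is P(r = 1 | data) = 0, P(r = 2 | data) = 1/2, P(r = 3 | data) = 1/2, P(r = 4 | data) = 0.
So P(purple next | data) = Σ P(purple next | H) P(H | data) = (1)(1/2) + (0)(1/2) = 1/2.

0.5000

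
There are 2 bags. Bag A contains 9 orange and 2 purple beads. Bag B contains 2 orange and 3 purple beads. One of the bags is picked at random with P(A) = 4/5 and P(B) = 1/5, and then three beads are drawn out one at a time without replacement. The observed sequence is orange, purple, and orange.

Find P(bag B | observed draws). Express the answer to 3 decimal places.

For each hypothesis, P(data | H) works out to: P(data | bag A) = (9/11)(2/10)(8/9) = 8/55; P(data | bag B) = (2/5)(3/4)(1/3) = 1/10.
Multiplying each by its prior: 4/5 · 8/55 = 32/275, 1/5 · 1/10 = 1/50; summing to 3/22.
By Bayes' rule, P(bag B | data) = (1/50) / (3/22) = 11/75.

0.147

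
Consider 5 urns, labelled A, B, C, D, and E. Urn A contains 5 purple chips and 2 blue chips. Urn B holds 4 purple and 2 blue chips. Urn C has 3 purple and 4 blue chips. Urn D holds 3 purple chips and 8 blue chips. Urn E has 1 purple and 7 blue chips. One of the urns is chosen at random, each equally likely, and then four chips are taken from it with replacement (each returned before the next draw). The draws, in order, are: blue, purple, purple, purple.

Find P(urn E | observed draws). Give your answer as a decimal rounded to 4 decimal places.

0.0065

The likelihood of the observed sequence under each hypothesis: P(data | urn A) = (2/7)(5/7)(5/7)(5/7) = 0.10412; P(data | urn B) = (2/6)(4/6)(4/6)(4/6) = 0.098765; P(data | urn C) = (4/7)(3/7)(3/7)(3/7) = 0.044981; P(data | urn D) = (8/11)(3/11)(3/11)(3/11) = 0.014753; P(data | urn E) = (7/8)(1/8)(1/8)(1/8) = 0.001709.
Multiplying each by its prior: 1/5 · 0.10412 = 0.020825, 1/5 · 0.098765 = 0.019753, 1/5 · 0.044981 = 0.0089963, 1/5 · 0.014753 = 0.0029506, 1/5 · 0.001709 = 0.0003418; these sum to 0.052866.
By Bayes' rule, P(urn E | data) = (0.0003418) / (0.052866) = 0.0064653.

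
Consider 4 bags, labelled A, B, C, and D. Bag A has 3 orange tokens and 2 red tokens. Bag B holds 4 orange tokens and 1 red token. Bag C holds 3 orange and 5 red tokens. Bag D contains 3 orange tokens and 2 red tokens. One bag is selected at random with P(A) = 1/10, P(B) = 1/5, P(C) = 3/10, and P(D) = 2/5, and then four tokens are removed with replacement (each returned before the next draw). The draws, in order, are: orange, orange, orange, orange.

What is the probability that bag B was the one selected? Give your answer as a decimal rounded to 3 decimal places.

The likelihood of the observed sequence under each hypothesis: P(data | bag A) = (3/5)(3/5)(3/5)(3/5) = 0.1296; P(data | bag B) = (4/5)(4/5)(4/5)(4/5) = 0.4096; P(data | bag C) = (3/8)(3/8)(3/8)(3/8) = 0.019775; P(data | bag D) = (3/5)(3/5)(3/5)(3/5) = 0.1296.
The prior-weighted likelihoods are 1/10 · 0.1296 = 0.01296, 1/5 · 0.4096 = 0.08192, 3/10 · 0.019775 = 0.0059326, 2/5 · 0.1296 = 0.05184; with total 0.15265.
Hence P(bag B | data) = (0.08192) / (0.15265) = 0.53664.

0.537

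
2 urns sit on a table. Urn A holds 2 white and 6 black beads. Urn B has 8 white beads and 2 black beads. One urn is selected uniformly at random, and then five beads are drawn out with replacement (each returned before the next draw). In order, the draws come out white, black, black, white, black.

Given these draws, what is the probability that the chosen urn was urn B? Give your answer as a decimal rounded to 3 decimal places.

For each hypothesis, P(data | H) works out to: P(data | urn A) = (2/8)(6/8)(6/8)(2/8)(6/8) = 0.026367; P(data | urn B) = (8/10)(2/10)(2/10)(8/10)(2/10) = 0.00512.
The prior-weighted likelihoods are 1/2 · 0.026367 = 0.013184, 1/2 · 0.00512 = 0.00256; with total 0.015744.
Therefore the posterior P(urn B | data) = (0.00256) / (0.015744) = 0.16261.

0.163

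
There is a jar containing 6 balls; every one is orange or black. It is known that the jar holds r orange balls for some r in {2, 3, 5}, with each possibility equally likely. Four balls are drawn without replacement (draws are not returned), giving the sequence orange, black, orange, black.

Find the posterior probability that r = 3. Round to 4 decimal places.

0.6000

For each hypothesis, P(data | H) works out to: P(data | r = 2) = (2/6)(4/5)(1/4)(3/3) = 1/15; P(data | r = 3) = (3/6)(3/5)(2/4)(2/3) = 1/10; P(data | r = 5) = (5/6)(1/5)(4/4)(0/3) = 0.
Multiplying each by its prior: 1/3 · 1/15 = 1/45, 1/3 · 1/10 = 1/30, 1/3 · 0 = 0; these sum to 1/18.
By Bayes' rule, P(r = 3 | data) = (1/30) / (1/18) = 3/5.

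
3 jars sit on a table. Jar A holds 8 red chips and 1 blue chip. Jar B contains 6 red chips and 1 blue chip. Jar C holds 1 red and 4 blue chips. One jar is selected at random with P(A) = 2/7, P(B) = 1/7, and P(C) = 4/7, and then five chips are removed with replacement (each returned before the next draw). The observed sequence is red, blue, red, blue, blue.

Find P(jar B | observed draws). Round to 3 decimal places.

0.025

Under each hypothesis, the probability of the observed sequence is: P(data | jar A) = (8/9)(1/9)(8/9)(1/9)(1/9) = 0.0010838; P(data | jar B) = (6/7)(1/7)(6/7)(1/7)(1/7) = 0.002142; P(data | jar C) = (1/5)(4/5)(1/5)(4/5)(4/5) = 0.02048.
The prior-weighted likelihoods are 2/7 · 0.0010838 = 0.00030967, 1/7 · 0.002142 = 0.00030599, 4/7 · 0.02048 = 0.011703; with total 0.012319.
By Bayes' rule, P(jar B | data) = (0.00030599) / (0.012319) = 0.02484.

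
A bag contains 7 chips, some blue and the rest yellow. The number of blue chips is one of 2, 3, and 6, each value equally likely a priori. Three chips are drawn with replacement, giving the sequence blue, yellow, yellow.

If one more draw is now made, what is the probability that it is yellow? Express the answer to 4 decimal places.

0.6154

Compute the likelihood of the observed sequence for each case: P(data | r = 2) = (2/7)(5/7)(5/7) = 0.14577; P(data | r = 3) = (3/7)(4/7)(4/7) = 0.13994; P(data | r = 6) = (6/7)(1/7)(1/7) = 0.017493.
Multiplying each by its prior: 1/3 · 0.14577 = 0.048591, 1/3 · 0.13994 = 0.046647, 1/3 · 0.017493 = 0.0058309; these sum to 0.10107.
Dividing through by the total gives posterior P(r = 2 | data) = 0.48077, P(r = 3 | data) = 0.46154, P(r = 6 | data) = 0.057692.
Averaging over the posterior, P(yellow next | data) = (5/7)(0.48077) + (4/7)(0.46154) + (1/7)(0.057692) = 0.61538.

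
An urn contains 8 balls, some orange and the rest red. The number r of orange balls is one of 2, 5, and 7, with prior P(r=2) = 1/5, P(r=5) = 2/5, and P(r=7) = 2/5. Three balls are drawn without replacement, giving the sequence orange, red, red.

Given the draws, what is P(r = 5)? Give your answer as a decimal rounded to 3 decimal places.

0.500

For each hypothesis, P(data | H) works out to: P(data | r = 2) = (2/8)(6/7)(5/6) = 5/28; P(data | r = 5) = (5/8)(3/7)(2/6) = 5/56; P(data | r = 7) = (7/8)(1/7)(0/6) = 0.
Multiplying each by its prior: 1/5 · 5/28 = 1/28, 2/5 · 5/56 = 1/28, 2/5 · 0 = 0; these sum to 1/14.
Hence P(r = 5 | data) = (1/28) / (1/14) = 1/2.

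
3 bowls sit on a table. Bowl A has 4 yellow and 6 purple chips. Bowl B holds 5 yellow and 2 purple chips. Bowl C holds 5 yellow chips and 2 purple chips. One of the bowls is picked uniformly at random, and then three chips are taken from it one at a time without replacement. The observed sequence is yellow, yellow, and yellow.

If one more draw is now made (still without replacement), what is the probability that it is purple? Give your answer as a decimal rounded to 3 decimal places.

0.520

Compute the likelihood of the observed sequence for each case: P(data | bowl A) = (4/10)(3/9)(2/8) = 1/30; P(data | bowl B) = (5/7)(4/6)(3/5) = 2/7; P(data | bowl C) = (5/7)(4/6)(3/5) = 2/7.
The prior-weighted likelihoods are 1/3 · 1/30 = 1/90, 1/3 · 2/7 = 2/21, 1/3 · 2/7 = 2/21; summing to 127/630.
Normalising, the posterior is P(bowl A | data) = 7/127, P(bowl B | data) = 60/127, P(bowl C | data) = 60/127.
Averaging over the posterior, P(purple next | data) = (6/7)(7/127) + (1/2)(60/127) + (1/2)(60/127) = 66/127.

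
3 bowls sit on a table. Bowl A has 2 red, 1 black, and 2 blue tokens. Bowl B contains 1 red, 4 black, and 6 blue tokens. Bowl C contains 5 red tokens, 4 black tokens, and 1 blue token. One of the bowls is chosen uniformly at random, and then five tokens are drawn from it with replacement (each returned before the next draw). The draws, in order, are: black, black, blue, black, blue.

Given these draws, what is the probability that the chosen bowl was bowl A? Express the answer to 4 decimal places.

0.0789

The likelihood of the observed sequence under each hypothesis: P(data | bowl A) = (1/5)(1/5)(2/5)(1/5)(2/5) = 0.00128; P(data | bowl B) = (4/11)(4/11)(6/11)(4/11)(6/11) = 0.014306; P(data | bowl C) = (4/10)(4/10)(1/10)(4/10)(1/10) = 0.00064.
The prior-weighted likelihoods are 1/3 · 0.00128 = 0.00042667, 1/3 · 0.014306 = 0.0047687, 1/3 · 0.00064 = 0.00021333; these sum to 0.0054087.
Hence P(bowl A | data) = (0.00042667) / (0.0054087) = 0.078886.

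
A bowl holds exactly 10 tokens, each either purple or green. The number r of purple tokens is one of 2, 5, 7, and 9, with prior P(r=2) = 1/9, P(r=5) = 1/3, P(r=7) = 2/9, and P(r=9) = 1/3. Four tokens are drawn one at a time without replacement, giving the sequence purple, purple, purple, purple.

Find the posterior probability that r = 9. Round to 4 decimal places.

Compute the likelihood of the observed sequence for each case: P(data | r = 2) = (2/10)(1/9)(0/8) = 0; P(data | r = 5) = (5/10)(4/9)(3/8)(2/7) = 0.02381; P(data | r = 7) = (7/10)(6/9)(5/8)(4/7) = 0.16667; P(data | r = 9) = (9/10)(8/9)(7/8)(6/7) = 0.6.
The prior-weighted likelihoods are 1/9 · 0 = 0, 1/3 · 0.02381 = 0.0079365, 2/9 · 0.16667 = 0.037037, 1/3 · 0.6 = 0.2; these sum to 0.24497.
By Bayes' rule, P(r = 9 | data) = (0.2) / (0.24497) = 0.81641.

0.8164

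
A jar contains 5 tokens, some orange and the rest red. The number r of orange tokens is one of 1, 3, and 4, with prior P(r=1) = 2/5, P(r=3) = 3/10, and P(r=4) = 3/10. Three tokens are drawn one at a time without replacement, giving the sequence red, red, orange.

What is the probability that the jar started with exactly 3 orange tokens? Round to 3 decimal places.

Under each hypothesis, the probability of the observed sequence is: P(data | r = 1) = (4/5)(3/4)(1/3) = 1/5; P(data | r = 3) = (2/5)(1/4)(3/3) = 1/10; P(data | r = 4) = (1/5)(0/4) = 0.
Multiplying each by its prior: 2/5 · 1/5 = 2/25, 3/10 · 1/10 = 3/100, 3/10 · 0 = 0; these sum to 11/100.
So P(r = 3 | data) = (3/100) / (11/100) = 3/11.

0.273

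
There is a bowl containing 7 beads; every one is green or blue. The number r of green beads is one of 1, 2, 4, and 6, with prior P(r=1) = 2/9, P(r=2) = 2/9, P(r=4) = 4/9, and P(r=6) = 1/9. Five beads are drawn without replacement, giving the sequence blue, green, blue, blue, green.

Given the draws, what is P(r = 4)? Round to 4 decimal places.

0.5455

Compute the likelihood of the observed sequence for each case: P(data | r = 1) = (6/7)(1/6)(5/5)(4/4)(0/3) = 0; P(data | r = 2) = (5/7)(2/6)(4/5)(3/4)(1/3) = 1/21; P(data | r = 4) = (3/7)(4/6)(2/5)(1/4)(3/3) = 1/35; P(data | r = 6) = (1/7)(6/6)(0/5) = 0.
The prior-weighted likelihoods are 2/9 · 0 = 0, 2/9 · 1/21 = 2/189, 4/9 · 1/35 = 4/315, 1/9 · 0 = 0; summing to 22/945.
Therefore the posterior P(r = 4 | data) = (4/315) / (22/945) = 6/11.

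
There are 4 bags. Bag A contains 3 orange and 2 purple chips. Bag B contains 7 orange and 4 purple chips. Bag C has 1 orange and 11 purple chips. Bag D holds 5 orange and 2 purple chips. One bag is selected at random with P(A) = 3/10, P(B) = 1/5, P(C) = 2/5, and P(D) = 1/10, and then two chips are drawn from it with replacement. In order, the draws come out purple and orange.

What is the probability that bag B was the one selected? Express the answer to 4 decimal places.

Compute the likelihood of the observed sequence for each case: P(data | bag A) = (2/5)(3/5) = 0.24; P(data | bag B) = (4/11)(7/11) = 0.2314; P(data | bag C) = (11/12)(1/12) = 0.076389; P(data | bag D) = (2/7)(5/7) = 0.20408.
Multiplying each by its prior: 3/10 · 0.24 = 0.072, 1/5 · 0.2314 = 0.046281, 2/5 · 0.076389 = 0.030556, 1/10 · 0.20408 = 0.020408; summing to 0.16924.
So P(bag B | data) = (0.046281) / (0.16924) = 0.27346.

0.2735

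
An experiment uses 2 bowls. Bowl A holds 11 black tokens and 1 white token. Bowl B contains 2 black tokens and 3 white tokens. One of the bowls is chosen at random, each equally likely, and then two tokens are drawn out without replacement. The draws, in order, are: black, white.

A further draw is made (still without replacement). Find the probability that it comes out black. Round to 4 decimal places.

0.4783

Under each hypothesis, the probability of the observed sequence is: P(data | bowl A) = (11/12)(1/11) = 1/12; P(data | bowl B) = (2/5)(3/4) = 3/10.
Weighting by the prior gives 1/2 · 1/12 = 1/24, 1/2 · 3/10 = 3/20; summing to 23/120.
The posterior is then P(bowl A | data) = 5/23, P(bowl B | data) = 18/23.
So P(black next | data) = Σ P(black next | H) P(H | data) = (1)(5/23) + (1/3)(18/23) = 11/23.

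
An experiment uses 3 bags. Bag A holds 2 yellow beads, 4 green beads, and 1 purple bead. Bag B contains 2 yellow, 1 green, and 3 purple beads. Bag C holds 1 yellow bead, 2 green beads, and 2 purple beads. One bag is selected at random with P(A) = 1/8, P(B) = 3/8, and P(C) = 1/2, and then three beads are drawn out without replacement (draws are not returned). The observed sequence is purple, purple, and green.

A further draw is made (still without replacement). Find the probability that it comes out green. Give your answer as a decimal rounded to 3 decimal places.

The likelihood of the observed sequence under each hypothesis: P(data | bag A) = (1/7)(0/6) = 0; P(data | bag B) = (3/6)(2/5)(1/4) = 1/20; P(data | bag C) = (2/5)(1/4)(2/3) = 1/15.
Weighting by the prior gives 1/8 · 0 = 0, 3/8 · 1/20 = 3/160, 1/2 · 1/15 = 1/30; these sum to 5/96.
Dividing through by the total gives posterior P(bag A | data) = 0, P(bag B | data) = 9/25, P(bag C | data) = 16/25.
Averaging over the posterior, P(green next | data) = (0)(9/25) + (1/2)(16/25) = 8/25.

0.320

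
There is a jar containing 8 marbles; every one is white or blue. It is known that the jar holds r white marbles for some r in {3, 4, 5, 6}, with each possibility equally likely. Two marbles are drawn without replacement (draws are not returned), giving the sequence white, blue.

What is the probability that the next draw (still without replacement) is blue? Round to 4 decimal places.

0.4310

Compute the likelihood of the observed sequence for each case: P(data | r = 3) = (3/8)(5/7) = 15/56; P(data | r = 4) = (4/8)(4/7) = 2/7; P(data | r = 5) = (5/8)(3/7) = 15/56; P(data | r = 6) = (6/8)(2/7) = 3/14.
Multiplying each by its prior: 1/4 · 15/56 = 15/224, 1/4 · 2/7 = 1/14, 1/4 · 15/56 = 15/224, 1/4 · 3/14 = 3/56; summing to 29/112.
Dividing through by the total gives posterior P(r = 3 | data) = 15/58, P(r = 4 | data) = 8/29, P(r = 5 | data) = 15/58, P(r = 6 | data) = 6/29.
The predictive probability is P(blue next | data) = (2/3)(15/58) + (1/2)(8/29) + (1/3)(15/58) + (1/6)(6/29) = 25/58.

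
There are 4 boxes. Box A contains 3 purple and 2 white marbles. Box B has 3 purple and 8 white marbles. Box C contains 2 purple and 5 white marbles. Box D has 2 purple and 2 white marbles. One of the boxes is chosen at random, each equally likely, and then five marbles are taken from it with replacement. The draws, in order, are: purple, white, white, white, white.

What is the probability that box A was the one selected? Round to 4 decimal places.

0.0779

The likelihood of the observed sequence under each hypothesis: P(data | box A) = (3/5)(2/5)(2/5)(2/5)(2/5) = 0.01536; P(data | box B) = (3/11)(8/11)(8/11)(8/11)(8/11) = 0.076299; P(data | box C) = (2/7)(5/7)(5/7)(5/7)(5/7) = 0.074374; P(data | box D) = (2/4)(2/4)(2/4)(2/4)(2/4) = 0.03125.
Multiplying each by its prior: 1/4 · 0.01536 = 0.00384, 1/4 · 0.076299 = 0.019075, 1/4 · 0.074374 = 0.018593, 1/4 · 0.03125 = 0.0078125; summing to 0.049321.
So P(box A | data) = (0.00384) / (0.049321) = 0.077858.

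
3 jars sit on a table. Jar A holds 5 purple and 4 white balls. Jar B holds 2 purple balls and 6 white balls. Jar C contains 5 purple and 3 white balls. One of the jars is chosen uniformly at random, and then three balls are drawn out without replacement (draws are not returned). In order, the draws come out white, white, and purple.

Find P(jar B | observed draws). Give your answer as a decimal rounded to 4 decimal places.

0.4615

The likelihood of the observed sequence under each hypothesis: P(data | jar A) = (4/9)(3/8)(5/7) = 5/42; P(data | jar B) = (6/8)(5/7)(2/6) = 5/28; P(data | jar C) = (3/8)(2/7)(5/6) = 5/56.
Multiplying each by its prior: 1/3 · 5/42 = 5/126, 1/3 · 5/28 = 5/84, 1/3 · 5/56 = 5/168; with total 65/504.
Therefore the posterior P(jar B | data) = (5/84) / (65/504) = 6/13.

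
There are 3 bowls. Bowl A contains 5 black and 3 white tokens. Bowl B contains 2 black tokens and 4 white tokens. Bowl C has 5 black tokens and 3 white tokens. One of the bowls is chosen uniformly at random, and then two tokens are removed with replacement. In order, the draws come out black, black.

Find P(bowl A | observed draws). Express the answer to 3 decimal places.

0.438

The likelihood of the observed sequence under each hypothesis: P(data | bowl A) = (5/8)(5/8) = 25/64; P(data | bowl B) = (2/6)(2/6) = 1/9; P(data | bowl C) = (5/8)(5/8) = 25/64.
Multiplying each by its prior: 1/3 · 25/64 = 25/192, 1/3 · 1/9 = 1/27, 1/3 · 25/64 = 25/192; these sum to 257/864.
Therefore the posterior P(bowl A | data) = (25/192) / (257/864) = 225/514.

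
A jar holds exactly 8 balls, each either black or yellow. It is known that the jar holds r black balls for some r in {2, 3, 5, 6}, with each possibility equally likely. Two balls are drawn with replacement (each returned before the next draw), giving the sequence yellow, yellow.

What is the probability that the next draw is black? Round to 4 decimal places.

0.3649

For each hypothesis, P(data | H) works out to: P(data | r = 2) = (6/8)(6/8) = 9/16; P(data | r = 3) = (5/8)(5/8) = 25/64; P(data | r = 5) = (3/8)(3/8) = 9/64; P(data | r = 6) = (2/8)(2/8) = 1/16.
The prior-weighted likelihoods are 1/4 · 9/16 = 9/64, 1/4 · 25/64 = 25/256, 1/4 · 9/64 = 9/256, 1/4 · 1/16 = 1/64; summing to 37/128.
Normalising, the posterior is P(r = 2 | data) = 18/37, P(r = 3 | data) = 25/74, P(r = 5 | data) = 9/74, P(r = 6 | data) = 2/37.
The predictive probability is P(black next | data) = (1/4)(18/37) + (3/8)(25/74) + (5/8)(9/74) + (3/4)(2/37) = 27/74.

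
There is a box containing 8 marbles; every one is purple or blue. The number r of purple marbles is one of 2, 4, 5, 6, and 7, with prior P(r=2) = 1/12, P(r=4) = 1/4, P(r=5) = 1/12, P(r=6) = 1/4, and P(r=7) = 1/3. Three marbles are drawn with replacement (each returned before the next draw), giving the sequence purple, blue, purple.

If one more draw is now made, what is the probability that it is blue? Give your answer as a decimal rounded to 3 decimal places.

0.314

Compute the likelihood of the observed sequence for each case: P(data | r = 2) = (2/8)(6/8)(2/8) = 0.046875; P(data | r = 4) = (4/8)(4/8)(4/8) = 0.125; P(data | r = 5) = (5/8)(3/8)(5/8) = 0.14648; P(data | r = 6) = (6/8)(2/8)(6/8) = 0.14062; P(data | r = 7) = (7/8)(1/8)(7/8) = 0.095703.
Multiplying each by its prior: 1/12 · 0.046875 = 0.0039062, 1/4 · 0.125 = 0.03125, 1/12 · 0.14648 = 0.012207, 1/4 · 0.14062 = 0.035156, 1/3 · 0.095703 = 0.031901; summing to 0.11442.
Normalising, the posterior is P(r = 2 | data) = 0.034139, P(r = 4 | data) = 0.27312, P(r = 5 | data) = 0.10669, P(r = 6 | data) = 0.30725, P(r = 7 | data) = 0.27881.
So P(blue next | data) = Σ P(blue next | H) P(H | data) = (3/4)(0.034139) + (1/2)(0.27312) + (3/8)(0.10669) + (1/4)(0.30725) + (1/8)(0.27881) = 0.31383.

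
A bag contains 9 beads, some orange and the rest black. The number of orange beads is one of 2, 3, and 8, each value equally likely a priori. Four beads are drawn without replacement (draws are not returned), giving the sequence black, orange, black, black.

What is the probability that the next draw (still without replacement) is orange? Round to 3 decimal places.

0.292

Under each hypothesis, the probability of the observed sequence is: P(data | r = 2) = (7/9)(2/8)(6/7)(5/6) = 5/36; P(data | r = 3) = (6/9)(3/8)(5/7)(4/6) = 5/42; P(data | r = 8) = (1/9)(8/8)(0/7) = 0.
Weighting by the prior gives 1/3 · 5/36 = 5/108, 1/3 · 5/42 = 5/126, 1/3 · 0 = 0; these sum to 65/756.
Normalising, the posterior is P(r = 2 | data) = 7/13, P(r = 3 | data) = 6/13, P(r = 8 | data) = 0.
The predictive probability is P(orange next | data) = (1/5)(7/13) + (2/5)(6/13) = 19/65.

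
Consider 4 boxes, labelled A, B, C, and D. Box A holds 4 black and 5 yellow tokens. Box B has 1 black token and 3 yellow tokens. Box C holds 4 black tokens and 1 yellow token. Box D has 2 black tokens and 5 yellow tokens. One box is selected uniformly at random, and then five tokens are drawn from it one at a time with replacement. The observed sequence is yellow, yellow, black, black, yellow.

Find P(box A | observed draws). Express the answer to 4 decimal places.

Under each hypothesis, the probability of the observed sequence is: P(data | box A) = (5/9)(5/9)(4/9)(4/9)(5/9) = 0.03387; P(data | box B) = (3/4)(3/4)(1/4)(1/4)(3/4) = 0.026367; P(data | box C) = (1/5)(1/5)(4/5)(4/5)(1/5) = 0.00512; P(data | box D) = (5/7)(5/7)(2/7)(2/7)(5/7) = 0.02975.
The prior-weighted likelihoods are 1/4 · 0.03387 = 0.0084675, 1/4 · 0.026367 = 0.0065918, 1/4 · 0.00512 = 0.00128, 1/4 · 0.02975 = 0.0074374; summing to 0.023777.
So P(box A | data) = (0.0084675) / (0.023777) = 0.35613.

0.3561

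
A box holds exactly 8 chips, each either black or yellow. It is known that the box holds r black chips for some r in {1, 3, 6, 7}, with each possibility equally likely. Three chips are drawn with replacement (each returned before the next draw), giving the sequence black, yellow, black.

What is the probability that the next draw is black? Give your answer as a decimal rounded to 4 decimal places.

The likelihood of the observed sequence under each hypothesis: P(data | r = 1) = (1/8)(7/8)(1/8) = 0.013672; P(data | r = 3) = (3/8)(5/8)(3/8) = 0.087891; P(data | r = 6) = (6/8)(2/8)(6/8) = 0.14062; P(data | r = 7) = (7/8)(1/8)(7/8) = 0.095703.
The prior-weighted likelihoods are 1/4 · 0.013672 = 0.003418, 1/4 · 0.087891 = 0.021973, 1/4 · 0.14062 = 0.035156, 1/4 · 0.095703 = 0.023926; these sum to 0.084473.
The posterior is then P(r = 1 | data) = 0.040462, P(r = 3 | data) = 0.26012, P(r = 6 | data) = 0.41618, P(r = 7 | data) = 0.28324.
The predictive probability is P(black next | data) = (1/8)(0.040462) + (3/8)(0.26012) + (3/4)(0.41618) + (7/8)(0.28324) = 0.66257.

0.6626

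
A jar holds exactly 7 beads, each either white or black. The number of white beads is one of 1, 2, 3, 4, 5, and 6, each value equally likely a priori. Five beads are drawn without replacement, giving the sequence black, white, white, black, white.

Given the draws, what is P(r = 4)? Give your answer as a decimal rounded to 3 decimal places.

0.429

Under each hypothesis, the probability of the observed sequence is: P(data | r = 1) = (6/7)(1/6)(0/5) = 0; P(data | r = 2) = (5/7)(2/6)(1/5)(4/4)(0/3) = 0; P(data | r = 3) = (4/7)(3/6)(2/5)(3/4)(1/3) = 1/35; P(data | r = 4) = (3/7)(4/6)(3/5)(2/4)(2/3) = 2/35; P(data | r = 5) = (2/7)(5/6)(4/5)(1/4)(3/3) = 1/21; P(data | r = 6) = (1/7)(6/6)(5/5)(0/4) = 0.
Weighting by the prior gives 1/6 · 0 = 0, 1/6 · 0 = 0, 1/6 · 1/35 = 1/210, 1/6 · 2/35 = 1/105, 1/6 · 1/21 = 1/126, 1/6 · 0 = 0; with total 1/45.
Therefore the posterior P(r = 4 | data) = (1/105) / (1/45) = 3/7.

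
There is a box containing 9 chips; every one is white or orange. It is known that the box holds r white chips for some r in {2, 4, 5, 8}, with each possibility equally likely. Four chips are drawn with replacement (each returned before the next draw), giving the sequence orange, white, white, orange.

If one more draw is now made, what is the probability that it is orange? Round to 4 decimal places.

0.5279

The likelihood of the observed sequence under each hypothesis: P(data | r = 2) = (7/9)(2/9)(2/9)(7/9) = 0.029873; P(data | r = 4) = (5/9)(4/9)(4/9)(5/9) = 0.060966; P(data | r = 5) = (4/9)(5/9)(5/9)(4/9) = 0.060966; P(data | r = 8) = (1/9)(8/9)(8/9)(1/9) = 0.0097546.
Weighting by the prior gives 1/4 · 0.029873 = 0.0074684, 1/4 · 0.060966 = 0.015242, 1/4 · 0.060966 = 0.015242, 1/4 · 0.0097546 = 0.0024387; summing to 0.04039.
Normalising, the posterior is P(r = 2 | data) = 0.18491, P(r = 4 | data) = 0.37736, P(r = 5 | data) = 0.37736, P(r = 8 | data) = 0.060377.
The predictive probability is P(orange next | data) = (7/9)(0.18491) + (5/9)(0.37736) + (4/9)(0.37736) + (1/9)(0.060377) = 0.52788.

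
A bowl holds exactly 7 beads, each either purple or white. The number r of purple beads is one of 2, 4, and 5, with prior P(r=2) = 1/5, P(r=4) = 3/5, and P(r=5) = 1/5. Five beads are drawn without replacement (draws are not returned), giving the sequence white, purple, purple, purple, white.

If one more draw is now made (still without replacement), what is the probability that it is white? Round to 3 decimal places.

0.391

Compute the likelihood of the observed sequence for each case: P(data | r = 2) = (5/7)(2/6)(1/5)(0/4) = 0; P(data | r = 4) = (3/7)(4/6)(3/5)(2/4)(2/3) = 2/35; P(data | r = 5) = (2/7)(5/6)(4/5)(3/4)(1/3) = 1/21.
The prior-weighted likelihoods are 1/5 · 0 = 0, 3/5 · 2/35 = 6/175, 1/5 · 1/21 = 1/105; with total 23/525.
Normalising, the posterior is P(r = 2 | data) = 0, P(r = 4 | data) = 18/23, P(r = 5 | data) = 5/23.
Averaging over the posterior, P(white next | data) = (1/2)(18/23) + (0)(5/23) = 9/23.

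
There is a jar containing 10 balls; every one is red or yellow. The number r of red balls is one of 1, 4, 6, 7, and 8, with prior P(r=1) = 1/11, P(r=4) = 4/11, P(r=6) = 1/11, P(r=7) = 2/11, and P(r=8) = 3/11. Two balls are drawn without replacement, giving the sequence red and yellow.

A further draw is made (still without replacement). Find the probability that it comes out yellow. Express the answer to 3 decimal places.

0.432

Under each hypothesis, the probability of the observed sequence is: P(data | r = 1) = (1/10)(9/9) = 1/10; P(data | r = 4) = (4/10)(6/9) = 4/15; P(data | r = 6) = (6/10)(4/9) = 4/15; P(data | r = 7) = (7/10)(3/9) = 7/30; P(data | r = 8) = (8/10)(2/9) = 8/45.
The prior-weighted likelihoods are 1/11 · 1/10 = 1/110, 4/11 · 4/15 = 16/165, 1/11 · 4/15 = 4/165, 2/11 · 7/30 = 7/165, 3/11 · 8/45 = 8/165; with total 73/330.
Dividing through by the total gives posterior P(r = 1 | data) = 3/73, P(r = 4 | data) = 32/73, P(r = 6 | data) = 8/73, P(r = 7 | data) = 14/73, P(r = 8 | data) = 16/73.
The predictive probability is P(yellow next | data) = (1)(3/73) + (5/8)(32/73) + (3/8)(8/73) + (1/4)(14/73) + (1/8)(16/73) = 63/146.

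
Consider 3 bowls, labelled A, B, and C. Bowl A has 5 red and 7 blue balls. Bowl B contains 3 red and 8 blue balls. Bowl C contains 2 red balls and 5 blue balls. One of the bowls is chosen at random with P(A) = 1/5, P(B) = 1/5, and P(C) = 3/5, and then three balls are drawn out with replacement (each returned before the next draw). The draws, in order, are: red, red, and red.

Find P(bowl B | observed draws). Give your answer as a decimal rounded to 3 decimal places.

Compute the likelihood of the observed sequence for each case: P(data | bowl A) = (5/12)(5/12)(5/12) = 0.072338; P(data | bowl B) = (3/11)(3/11)(3/11) = 0.020285; P(data | bowl C) = (2/7)(2/7)(2/7) = 0.023324.
Weighting by the prior gives 1/5 · 0.072338 = 0.014468, 1/5 · 0.020285 = 0.0040571, 3/5 · 0.023324 = 0.013994; these sum to 0.032519.
So P(bowl B | data) = (0.0040571) / (0.032519) = 0.12476.

0.125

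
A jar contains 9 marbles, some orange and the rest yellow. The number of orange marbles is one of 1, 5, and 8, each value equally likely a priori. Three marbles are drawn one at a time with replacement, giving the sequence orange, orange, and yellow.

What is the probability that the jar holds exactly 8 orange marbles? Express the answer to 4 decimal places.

0.3721

Under each hypothesis, the probability of the observed sequence is: P(data | r = 1) = (1/9)(1/9)(8/9) = 0.010974; P(data | r = 5) = (5/9)(5/9)(4/9) = 0.13717; P(data | r = 8) = (8/9)(8/9)(1/9) = 0.087791.
Multiplying each by its prior: 1/3 · 0.010974 = 0.003658, 1/3 · 0.13717 = 0.045725, 1/3 · 0.087791 = 0.029264; these sum to 0.078647.
So P(r = 8 | data) = (0.029264) / (0.078647) = 0.37209.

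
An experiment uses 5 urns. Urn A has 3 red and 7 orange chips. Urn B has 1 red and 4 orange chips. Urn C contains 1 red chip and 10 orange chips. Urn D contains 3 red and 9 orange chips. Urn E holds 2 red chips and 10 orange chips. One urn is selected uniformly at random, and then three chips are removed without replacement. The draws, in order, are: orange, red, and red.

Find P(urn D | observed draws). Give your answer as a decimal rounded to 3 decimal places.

0.358

Compute the likelihood of the observed sequence for each case: P(data | urn A) = (7/10)(3/9)(2/8) = 0.058333; P(data | urn B) = (4/5)(1/4)(0/3) = 0; P(data | urn C) = (10/11)(1/10)(0/9) = 0; P(data | urn D) = (9/12)(3/11)(2/10) = 0.040909; P(data | urn E) = (10/12)(2/11)(1/10) = 0.015152.
Weighting by the prior gives 1/5 · 0.058333 = 0.011667, 1/5 · 0 = 0, 1/5 · 0 = 0, 1/5 · 0.040909 = 0.0081818, 1/5 · 0.015152 = 0.0030303; these sum to 0.022879.
So P(urn D | data) = (0.0081818) / (0.022879) = 0.35762.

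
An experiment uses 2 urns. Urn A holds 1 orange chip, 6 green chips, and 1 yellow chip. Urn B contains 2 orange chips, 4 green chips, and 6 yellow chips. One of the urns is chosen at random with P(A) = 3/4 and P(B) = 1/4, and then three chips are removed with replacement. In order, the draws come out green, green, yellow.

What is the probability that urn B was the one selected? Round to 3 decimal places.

Under each hypothesis, the probability of the observed sequence is: P(data | urn A) = (6/8)(6/8)(1/8) = 0.070312; P(data | urn B) = (4/12)(4/12)(6/12) = 0.055556.
The prior-weighted likelihoods are 3/4 · 0.070312 = 0.052734, 1/4 · 0.055556 = 0.013889; with total 0.066623.
So P(urn B | data) = (0.013889) / (0.066623) = 0.20847.

0.208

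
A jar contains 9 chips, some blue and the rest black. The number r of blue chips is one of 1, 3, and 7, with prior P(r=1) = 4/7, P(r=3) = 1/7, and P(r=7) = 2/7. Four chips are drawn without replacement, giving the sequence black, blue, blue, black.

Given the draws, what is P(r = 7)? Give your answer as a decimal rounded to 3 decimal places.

0.483

For each hypothesis, P(data | H) works out to: P(data | r = 1) = (8/9)(1/8)(0/7) = 0; P(data | r = 3) = (6/9)(3/8)(2/7)(5/6) = 0.059524; P(data | r = 7) = (2/9)(7/8)(6/7)(1/6) = 0.027778.
Weighting by the prior gives 4/7 · 0 = 0, 1/7 · 0.059524 = 0.0085034, 2/7 · 0.027778 = 0.0079365; these sum to 0.01644.
Hence P(r = 7 | data) = (0.0079365) / (0.01644) = 0.48276.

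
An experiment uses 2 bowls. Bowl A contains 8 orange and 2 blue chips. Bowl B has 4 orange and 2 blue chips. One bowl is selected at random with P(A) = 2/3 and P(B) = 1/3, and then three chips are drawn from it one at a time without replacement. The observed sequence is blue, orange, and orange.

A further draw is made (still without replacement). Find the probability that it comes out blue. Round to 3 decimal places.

For each hypothesis, P(data | H) works out to: P(data | bowl A) = (2/10)(8/9)(7/8) = 7/45; P(data | bowl B) = (2/6)(4/5)(3/4) = 1/5.
Multiplying each by its prior: 2/3 · 7/45 = 14/135, 1/3 · 1/5 = 1/15; with total 23/135.
Dividing through by the total gives posterior P(bowl A | data) = 14/23, P(bowl B | data) = 9/23.
Averaging over the posterior, P(blue next | data) = (1/7)(14/23) + (1/3)(9/23) = 5/23.

0.217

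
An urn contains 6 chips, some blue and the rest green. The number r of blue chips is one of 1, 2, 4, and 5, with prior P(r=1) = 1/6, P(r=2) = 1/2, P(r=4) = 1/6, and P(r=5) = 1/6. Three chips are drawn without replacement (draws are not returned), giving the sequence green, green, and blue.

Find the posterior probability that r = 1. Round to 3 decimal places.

0.200

The likelihood of the observed sequence under each hypothesis: P(data | r = 1) = (5/6)(4/5)(1/4) = 1/6; P(data | r = 2) = (4/6)(3/5)(2/4) = 1/5; P(data | r = 4) = (2/6)(1/5)(4/4) = 1/15; P(data | r = 5) = (1/6)(0/5) = 0.
Weighting by the prior gives 1/6 · 1/6 = 1/36, 1/2 · 1/5 = 1/10, 1/6 · 1/15 = 1/90, 1/6 · 0 = 0; with total 5/36.
By Bayes' rule, P(r = 1 | data) = (1/36) / (5/36) = 1/5.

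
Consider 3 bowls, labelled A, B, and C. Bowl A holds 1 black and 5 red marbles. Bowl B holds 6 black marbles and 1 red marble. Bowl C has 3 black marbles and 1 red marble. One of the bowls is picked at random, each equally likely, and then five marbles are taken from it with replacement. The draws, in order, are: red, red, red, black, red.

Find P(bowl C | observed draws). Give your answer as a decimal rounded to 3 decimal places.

Compute the likelihood of the observed sequence for each case: P(data | bowl A) = (5/6)(5/6)(5/6)(1/6)(5/6) = 0.080376; P(data | bowl B) = (1/7)(1/7)(1/7)(6/7)(1/7) = 0.00035699; P(data | bowl C) = (1/4)(1/4)(1/4)(3/4)(1/4) = 0.0029297.
The prior-weighted likelihoods are 1/3 · 0.080376 = 0.026792, 1/3 · 0.00035699 = 0.000119, 1/3 · 0.0029297 = 0.00097656; with total 0.027887.
Hence P(bowl C | data) = (0.00097656) / (0.027887) = 0.035018.

0.035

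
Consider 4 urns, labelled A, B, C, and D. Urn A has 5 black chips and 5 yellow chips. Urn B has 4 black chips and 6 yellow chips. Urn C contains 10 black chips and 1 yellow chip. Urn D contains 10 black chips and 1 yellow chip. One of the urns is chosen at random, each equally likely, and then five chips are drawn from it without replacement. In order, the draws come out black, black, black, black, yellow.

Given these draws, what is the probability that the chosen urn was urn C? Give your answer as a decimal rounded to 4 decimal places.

0.4404

Under each hypothesis, the probability of the observed sequence is: P(data | urn A) = (5/10)(4/9)(3/8)(2/7)(5/6) = 0.019841; P(data | urn B) = (4/10)(3/9)(2/8)(1/7)(6/6) = 0.0047619; P(data | urn C) = (10/11)(9/10)(8/9)(7/8)(1/7) = 0.090909; P(data | urn D) = (10/11)(9/10)(8/9)(7/8)(1/7) = 0.090909.
The prior-weighted likelihoods are 1/4 · 0.019841 = 0.0049603, 1/4 · 0.0047619 = 0.0011905, 1/4 · 0.090909 = 0.022727, 1/4 · 0.090909 = 0.022727; these sum to 0.051605.
So P(urn C | data) = (0.022727) / (0.051605) = 0.44041.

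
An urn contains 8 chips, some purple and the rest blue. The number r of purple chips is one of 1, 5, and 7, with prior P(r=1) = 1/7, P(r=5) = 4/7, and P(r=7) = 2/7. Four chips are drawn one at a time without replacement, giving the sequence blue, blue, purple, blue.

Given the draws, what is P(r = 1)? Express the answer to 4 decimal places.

0.6364

The likelihood of the observed sequence under each hypothesis: P(data | r = 1) = (7/8)(6/7)(1/6)(5/5) = 1/8; P(data | r = 5) = (3/8)(2/7)(5/6)(1/5) = 1/56; P(data | r = 7) = (1/8)(0/7) = 0.
Multiplying each by its prior: 1/7 · 1/8 = 1/56, 4/7 · 1/56 = 1/98, 2/7 · 0 = 0; these sum to 11/392.
By Bayes' rule, P(r = 1 | data) = (1/56) / (11/392) = 7/11.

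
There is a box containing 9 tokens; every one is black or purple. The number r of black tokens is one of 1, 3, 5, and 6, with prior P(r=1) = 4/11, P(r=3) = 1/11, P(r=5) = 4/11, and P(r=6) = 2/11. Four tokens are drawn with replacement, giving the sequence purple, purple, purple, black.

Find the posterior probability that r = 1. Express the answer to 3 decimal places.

0.476

Compute the likelihood of the observed sequence for each case: P(data | r = 1) = (8/9)(8/9)(8/9)(1/9) = 0.078037; P(data | r = 3) = (6/9)(6/9)(6/9)(3/9) = 0.098765; P(data | r = 5) = (4/9)(4/9)(4/9)(5/9) = 0.048773; P(data | r = 6) = (3/9)(3/9)(3/9)(6/9) = 0.024691.
The prior-weighted likelihoods are 4/11 · 0.078037 = 0.028377, 1/11 · 0.098765 = 0.0089787, 4/11 · 0.048773 = 0.017736, 2/11 · 0.024691 = 0.0044893; summing to 0.059581.
Therefore the posterior P(r = 1 | data) = (0.028377) / (0.059581) = 0.47628.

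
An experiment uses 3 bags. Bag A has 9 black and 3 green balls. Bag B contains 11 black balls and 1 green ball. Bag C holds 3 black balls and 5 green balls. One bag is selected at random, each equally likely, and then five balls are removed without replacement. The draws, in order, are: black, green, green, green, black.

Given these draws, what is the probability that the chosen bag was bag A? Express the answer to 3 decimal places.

0.078

The likelihood of the observed sequence under each hypothesis: P(data | bag A) = (9/12)(3/11)(2/10)(1/9)(8/8) = 0.0045455; P(data | bag B) = (11/12)(1/11)(0/10) = 0; P(data | bag C) = (3/8)(5/7)(4/6)(3/5)(2/4) = 0.053571.
Weighting by the prior gives 1/3 · 0.0045455 = 0.0015152, 1/3 · 0 = 0, 1/3 · 0.053571 = 0.017857; these sum to 0.019372.
So P(bag A | data) = (0.0015152) / (0.019372) = 0.078212.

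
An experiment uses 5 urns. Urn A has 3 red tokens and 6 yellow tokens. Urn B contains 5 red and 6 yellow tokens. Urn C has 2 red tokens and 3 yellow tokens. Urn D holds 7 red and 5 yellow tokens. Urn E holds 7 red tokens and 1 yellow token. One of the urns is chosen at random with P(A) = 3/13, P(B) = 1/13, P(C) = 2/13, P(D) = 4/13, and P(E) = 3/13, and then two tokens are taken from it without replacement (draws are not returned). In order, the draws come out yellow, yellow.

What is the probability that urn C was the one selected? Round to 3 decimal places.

For each hypothesis, P(data | H) works out to: P(data | urn A) = (6/9)(5/8) = 0.41667; P(data | urn B) = (6/11)(5/10) = 0.27273; P(data | urn C) = (3/5)(2/4) = 0.3; P(data | urn D) = (5/12)(4/11) = 0.15152; P(data | urn E) = (1/8)(0/7) = 0.
Multiplying each by its prior: 3/13 · 0.41667 = 0.096154, 1/13 · 0.27273 = 0.020979, 2/13 · 0.3 = 0.046154, 4/13 · 0.15152 = 0.04662, 3/13 · 0 = 0; summing to 0.20991.
Therefore the posterior P(urn C | data) = (0.046154) / (0.20991) = 0.21988.

0.220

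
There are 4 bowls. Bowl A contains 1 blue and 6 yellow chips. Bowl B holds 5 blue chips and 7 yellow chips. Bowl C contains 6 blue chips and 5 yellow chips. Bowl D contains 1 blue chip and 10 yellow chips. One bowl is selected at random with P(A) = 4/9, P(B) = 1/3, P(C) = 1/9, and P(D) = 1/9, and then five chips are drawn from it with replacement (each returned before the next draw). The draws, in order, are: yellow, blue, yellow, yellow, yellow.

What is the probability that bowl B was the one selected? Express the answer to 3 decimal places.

Under each hypothesis, the probability of the observed sequence is: P(data | bowl A) = (6/7)(1/7)(6/7)(6/7)(6/7) = 0.077111; P(data | bowl B) = (7/12)(5/12)(7/12)(7/12)(7/12) = 0.048245; P(data | bowl C) = (5/11)(6/11)(5/11)(5/11)(5/11) = 0.023285; P(data | bowl D) = (10/11)(1/11)(10/11)(10/11)(10/11) = 0.062092.
The prior-weighted likelihoods are 4/9 · 0.077111 = 0.034271, 1/3 · 0.048245 = 0.016082, 1/9 · 0.023285 = 0.0025872, 1/9 · 0.062092 = 0.0068991; these sum to 0.05984.
Hence P(bowl B | data) = (0.016082) / (0.05984) = 0.26875.

0.269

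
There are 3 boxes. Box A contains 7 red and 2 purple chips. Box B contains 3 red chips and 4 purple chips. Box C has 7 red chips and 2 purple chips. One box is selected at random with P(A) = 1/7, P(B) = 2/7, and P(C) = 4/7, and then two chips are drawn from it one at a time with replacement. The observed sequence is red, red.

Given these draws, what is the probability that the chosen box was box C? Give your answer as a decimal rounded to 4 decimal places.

The likelihood of the observed sequence under each hypothesis: P(data | box A) = (7/9)(7/9) = 0.60494; P(data | box B) = (3/7)(3/7) = 0.18367; P(data | box C) = (7/9)(7/9) = 0.60494.
The prior-weighted likelihoods are 1/7 · 0.60494 = 0.08642, 2/7 · 0.18367 = 0.052478, 4/7 · 0.60494 = 0.34568; these sum to 0.48458.
Hence P(box C | data) = (0.34568) / (0.48458) = 0.71336.

0.7134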